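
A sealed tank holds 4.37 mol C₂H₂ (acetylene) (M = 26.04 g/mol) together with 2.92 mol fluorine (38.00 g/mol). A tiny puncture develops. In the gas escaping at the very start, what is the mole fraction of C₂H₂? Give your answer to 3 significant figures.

The effusion rate of species i is ∝ p_i/√M_i ∝ n_i/√M_i.
So x_C₂H₂ in the escaping gas = (n_C₂H₂/√M_C₂H₂) / Σ(n_i/√M_i)
= (4.37/√26.04) / (4.37/√26.04 + 2.92/√38.00) = 0.8564/(0.8564 + 0.4737) = 0.644.

0.644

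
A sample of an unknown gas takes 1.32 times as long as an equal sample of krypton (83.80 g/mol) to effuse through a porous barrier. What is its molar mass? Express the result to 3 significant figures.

146 g/mol

Graham's law gives t_X/t_Kr = √(M_X/M_Kr).
1.32 = √(M_X/83.80)
M_X = 83.80 × 1.32² = 83.80 × 1.742 = 146 g/mol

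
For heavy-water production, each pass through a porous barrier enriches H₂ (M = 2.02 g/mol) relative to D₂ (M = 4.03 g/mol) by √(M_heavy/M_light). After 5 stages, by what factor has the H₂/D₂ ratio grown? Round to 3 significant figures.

5.62

Each stage multiplies the ratio by α = √(4.03/2.02), so after 5 stages the overall factor is α^5 = (4.03/2.02)^(5/2).
= 1.99505^(5/2) = 5.62.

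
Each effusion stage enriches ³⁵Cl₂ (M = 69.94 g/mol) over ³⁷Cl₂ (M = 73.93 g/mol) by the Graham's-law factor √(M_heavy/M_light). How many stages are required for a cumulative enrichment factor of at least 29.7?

123

Per stage α = (73.93/69.94)^(1/2) = 1.05705^0.5, giving ln α = 0.02774.
Need α^N ≥ 29.7 ⇒ N ≥ ln(29.7) / ln α = 3.391 / 0.02774 = 122.25.
So at least 123 stages are needed.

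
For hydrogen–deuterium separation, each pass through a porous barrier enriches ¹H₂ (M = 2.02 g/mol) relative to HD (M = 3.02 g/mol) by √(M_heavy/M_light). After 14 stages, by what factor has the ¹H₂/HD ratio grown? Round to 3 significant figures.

16.7

After 14 stages the ratio has grown by (√(3.02/2.02))^14 = (3.02/2.02)^(14/2).
= 1.49505^7 = 16.7.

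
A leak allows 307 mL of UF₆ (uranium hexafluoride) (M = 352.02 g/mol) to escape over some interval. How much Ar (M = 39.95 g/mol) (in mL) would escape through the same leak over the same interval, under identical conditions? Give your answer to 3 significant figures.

Since effusion rate ∝ 1/√M, rate_Ar/rate_UF₆ = √(M_UF₆/M_Ar) = √(352.02/39.95) = √8.812 = 2.968.
So the volume for Ar is 307 × 2.968 = 911 mL.

911 mL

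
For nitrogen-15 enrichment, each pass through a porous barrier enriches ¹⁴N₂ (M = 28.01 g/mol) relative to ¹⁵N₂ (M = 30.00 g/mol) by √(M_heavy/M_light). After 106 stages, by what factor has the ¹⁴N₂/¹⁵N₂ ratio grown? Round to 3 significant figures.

38.0

Overall factor = α^106 with α = √(30.00/28.01), i.e. (30.00/28.01)^(106/2).
= 1.07105^53 = 38.0.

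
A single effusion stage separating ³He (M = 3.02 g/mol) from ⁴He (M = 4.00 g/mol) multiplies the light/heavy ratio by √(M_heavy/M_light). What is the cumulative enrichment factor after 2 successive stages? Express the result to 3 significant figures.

1.32

After 2 stages the ratio has grown by (√(4.00/3.02))^2 = (4.00/3.02)^(2/2).
= 1.32450^1 = 1.32.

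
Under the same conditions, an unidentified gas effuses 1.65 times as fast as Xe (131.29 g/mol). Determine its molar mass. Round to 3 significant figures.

By Graham's law, rate_X/rate_Xe = √(M_Xe/M_X).
1.65 = √(131.29/M_X)
M_X = 131.29 / 1.65² = 131.29 / 2.722 = 48.2 g/mol

48.2 g/mol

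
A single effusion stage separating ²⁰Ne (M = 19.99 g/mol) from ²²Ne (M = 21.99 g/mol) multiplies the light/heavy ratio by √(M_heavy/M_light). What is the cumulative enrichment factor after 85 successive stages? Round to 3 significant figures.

57.5

The single-stage factor is √(M_heavy/M_light), so 85 stages give [√(21.99/19.99)]^85 = (21.99/19.99)^(85/2).
= 1.10005^(85/2) = 57.5.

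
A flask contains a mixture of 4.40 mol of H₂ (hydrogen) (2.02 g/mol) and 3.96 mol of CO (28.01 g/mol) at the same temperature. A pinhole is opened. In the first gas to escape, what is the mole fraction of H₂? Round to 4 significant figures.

Effusion rate of each component ∝ n_i/√M_i (partial pressure × 1/√M).
x_H₂(eff) = (n_H₂/√M_H₂) / (n_H₂/√M_H₂ + n_CO/√M_CO)
= (4.40/√2.02) / (4.40/√2.02 + 3.96/√28.01) = 3.096/(3.096 + 0.7482) = 0.8054.

0.8054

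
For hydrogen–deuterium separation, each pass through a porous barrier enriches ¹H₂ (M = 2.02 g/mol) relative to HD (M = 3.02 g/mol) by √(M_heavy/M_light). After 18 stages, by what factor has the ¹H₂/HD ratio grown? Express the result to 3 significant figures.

37.3

Each stage multiplies the ratio by α = √(3.02/2.02), so after 18 stages the overall factor is α^18 = (3.02/2.02)^(18/2).
= 1.49505^9 = 37.3.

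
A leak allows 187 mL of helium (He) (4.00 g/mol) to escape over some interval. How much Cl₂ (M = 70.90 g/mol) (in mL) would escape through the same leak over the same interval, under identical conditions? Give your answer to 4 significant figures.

By Graham's law, rate_Cl₂/rate_He = √(M_He/M_Cl₂) = √(4.00/70.90) = √0.05642 = 0.2375.
So the volume for Cl₂ is 187 × 0.2375 = 44.42 mL.

44.42 mL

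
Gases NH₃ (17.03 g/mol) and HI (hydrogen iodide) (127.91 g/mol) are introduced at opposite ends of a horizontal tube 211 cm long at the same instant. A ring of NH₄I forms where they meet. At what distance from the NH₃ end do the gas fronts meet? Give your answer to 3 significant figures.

155 cm

The fronts meet when d_NH₃ + d_HI = L with d_NH₃/d_HI = √(M_HI/M_NH₃) (Graham's law). Here √(M_HI/M_NH₃) = √(127.91/17.03) = 2.741.
With d_NH₃ + d_HI = 211 cm, d_HI = 211/(1 + 2.741) = 56.41 cm.
d_NH₃ = 211 − 56.41 = 155 cm.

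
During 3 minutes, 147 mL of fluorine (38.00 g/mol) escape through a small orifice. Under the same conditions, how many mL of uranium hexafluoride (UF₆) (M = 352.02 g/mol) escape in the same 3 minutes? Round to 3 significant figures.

48.3 mL

Using Graham's law: rate_UF₆/rate_F₂ = √(M_F₂/M_UF₆) = √(38.00/352.02) = √0.1079 = 0.3286.
So the volume for UF₆ is 147 × 0.3286 = 48.3 mL.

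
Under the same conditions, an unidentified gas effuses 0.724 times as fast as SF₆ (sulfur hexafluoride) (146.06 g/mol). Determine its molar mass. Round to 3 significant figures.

279 g/mol

Graham's law gives rate_X/rate_SF₆ = √(M_SF₆/M_X).
0.724 = √(146.06/M_X)
M_X = 146.06 / 0.724² = 146.06 / 0.5242 = 279 g/mol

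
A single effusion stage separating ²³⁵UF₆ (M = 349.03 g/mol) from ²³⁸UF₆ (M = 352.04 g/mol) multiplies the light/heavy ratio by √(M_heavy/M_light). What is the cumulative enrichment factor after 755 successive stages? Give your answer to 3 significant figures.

25.6

Overall factor = α^755 with α = √(352.04/349.03), i.e. (352.04/349.03)^(755/2).
= 1.00862^(755/2) = 25.6.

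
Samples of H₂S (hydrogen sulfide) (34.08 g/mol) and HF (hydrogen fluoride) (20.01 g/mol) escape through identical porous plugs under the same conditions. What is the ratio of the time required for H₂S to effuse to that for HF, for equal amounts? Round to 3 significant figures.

Using Graham's law: t_H₂S/t_HF = √(M_H₂S/M_HF) = √(34.08/20.01) = √1.703 = 1.31.

1.31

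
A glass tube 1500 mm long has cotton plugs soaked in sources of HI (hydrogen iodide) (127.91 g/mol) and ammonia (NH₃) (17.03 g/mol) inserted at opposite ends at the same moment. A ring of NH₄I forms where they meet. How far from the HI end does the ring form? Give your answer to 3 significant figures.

401 mm

The fronts meet when d_HI + d_NH₃ = L with d_HI/d_NH₃ = √(M_NH₃/M_HI) (Graham's law). Here √(M_NH₃/M_HI) = √(17.03/127.91) = 0.3649.
With d_HI + d_NH₃ = 1500 mm, d_NH₃ = 1500/(1 + 0.3649) = 1099 mm.
d_HI = 1500 − 1099 = 401 mm.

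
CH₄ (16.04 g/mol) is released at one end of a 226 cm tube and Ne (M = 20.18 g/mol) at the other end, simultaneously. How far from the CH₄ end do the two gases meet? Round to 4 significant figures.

119.5 cm

Graham's law gives d_CH₄/d_Ne = rate_CH₄/rate_Ne = √(M_Ne/M_CH₄) = √(20.18/16.04) = 1.122.
With d_CH₄ + d_Ne = 226 cm, d_Ne = 226/(1 + 1.122) = 106.5 cm.
d_CH₄ = 226 − 106.5 = 119.5 cm.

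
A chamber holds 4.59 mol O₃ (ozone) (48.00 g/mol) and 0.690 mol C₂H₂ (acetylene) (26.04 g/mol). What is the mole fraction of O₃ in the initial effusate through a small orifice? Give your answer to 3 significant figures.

The effusion rate of species i is ∝ p_i/√M_i ∝ n_i/√M_i.
x_O₃(eff) = (n_O₃/√M_O₃) / (n_O₃/√M_O₃ + n_C₂H₂/√M_C₂H₂)
= (4.59/√48.00) / (4.59/√48.00 + 0.690/√26.04) = 0.6625/(0.6625 + 0.1352) = 0.830.

0.830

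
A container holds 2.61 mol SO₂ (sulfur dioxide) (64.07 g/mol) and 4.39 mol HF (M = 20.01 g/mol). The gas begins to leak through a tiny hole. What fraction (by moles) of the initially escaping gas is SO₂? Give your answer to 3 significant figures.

Rate_i ∝ x_i/√M_i (Graham's law weighted by mole fraction), so the effusate composition follows n_i/√M_i.
x_SO₂(eff) = (n_SO₂/√M_SO₂) / (n_SO₂/√M_SO₂ + n_HF/√M_HF)
= (2.61/√64.07) / (2.61/√64.07 + 4.39/√20.01) = 0.3261/(0.3261 + 0.9814) = 0.249.

0.249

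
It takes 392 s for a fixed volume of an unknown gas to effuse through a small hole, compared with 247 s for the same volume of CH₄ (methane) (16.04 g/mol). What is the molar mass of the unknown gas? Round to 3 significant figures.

40.4 g/mol

Since effusion rate ∝ 1/√M, t_X/t_CH₄ = √(M_X/M_CH₄).
392/247 = 1.587 = √(M_X/16.04)
M_X = 16.04 × 1.587² = 16.04 × 2.519 = 40.4 g/mol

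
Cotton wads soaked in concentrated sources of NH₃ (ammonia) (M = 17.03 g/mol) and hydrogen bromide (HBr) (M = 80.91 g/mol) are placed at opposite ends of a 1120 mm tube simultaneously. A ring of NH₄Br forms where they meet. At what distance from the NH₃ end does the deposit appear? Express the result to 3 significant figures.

768 mm

Graham's law gives d_NH₃/d_HBr = rate_NH₃/rate_HBr = √(M_HBr/M_NH₃) = √(80.91/17.03) = 2.180.
With d_NH₃ + d_HBr = 1120 mm, d_HBr = 1120/(1 + 2.180) = 352.2 mm.
d_NH₃ = 1120 − 352.2 = 768 mm.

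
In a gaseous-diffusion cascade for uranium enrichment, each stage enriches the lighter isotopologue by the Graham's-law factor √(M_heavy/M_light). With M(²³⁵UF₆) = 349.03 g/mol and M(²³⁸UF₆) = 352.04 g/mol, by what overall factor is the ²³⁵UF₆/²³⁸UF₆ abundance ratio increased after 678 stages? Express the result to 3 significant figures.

18.4

Overall factor = α^678 with α = √(352.04/349.03), i.e. (352.04/349.03)^(678/2).
= 1.00862^339 = 18.4.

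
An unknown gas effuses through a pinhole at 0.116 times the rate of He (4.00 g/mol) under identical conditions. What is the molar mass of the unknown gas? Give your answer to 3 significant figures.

297 g/mol

Graham's law gives rate_X/rate_He = √(M_He/M_X).
0.116 = √(4.00/M_X)
M_X = 4.00 / 0.116² = 4.00 / 0.01346 = 297 g/mol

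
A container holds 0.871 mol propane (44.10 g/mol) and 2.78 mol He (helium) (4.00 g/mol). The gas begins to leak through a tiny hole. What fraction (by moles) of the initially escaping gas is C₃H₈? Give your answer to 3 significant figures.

0.0862

Effusion rate of each component ∝ n_i/√M_i (partial pressure × 1/√M).
x_C₃H₈(eff) = (n_C₃H₈/√M_C₃H₈) / (n_C₃H₈/√M_C₃H₈ + n_He/√M_He)
= (0.871/√44.10) / (0.871/√44.10 + 2.78/√4.00) = 0.1312/(0.1312 + 1.390) = 0.0862.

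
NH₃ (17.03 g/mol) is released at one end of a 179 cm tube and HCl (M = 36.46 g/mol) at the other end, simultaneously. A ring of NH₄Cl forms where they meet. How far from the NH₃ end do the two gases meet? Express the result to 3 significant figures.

106 cm

In equal time, each gas travels a distance ∝ its rate ∝ 1/√M, so d_NH₃/d_HCl = √(M_HCl/M_NH₃) = √(36.46/17.03) = 1.463.
With d_NH₃ + d_HCl = 179 cm, d_HCl = 179/(1 + 1.463) = 72.67 cm.
d_NH₃ = 179 − 72.67 = 106 cm.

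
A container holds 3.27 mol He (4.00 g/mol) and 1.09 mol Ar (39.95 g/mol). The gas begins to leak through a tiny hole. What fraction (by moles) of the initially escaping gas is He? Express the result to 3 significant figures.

0.905

Each component's effusion rate ∝ (its partial pressure)·(1/√M) ∝ n_i/√M_i.
Mole fraction of He in the effusate = (n_He/√M_He) / (n_He/√M_He + n_Ar/√M_Ar)
= (3.27/√4.00) / (3.27/√4.00 + 1.09/√39.95) = 1.635/(1.635 + 0.1725) = 0.905.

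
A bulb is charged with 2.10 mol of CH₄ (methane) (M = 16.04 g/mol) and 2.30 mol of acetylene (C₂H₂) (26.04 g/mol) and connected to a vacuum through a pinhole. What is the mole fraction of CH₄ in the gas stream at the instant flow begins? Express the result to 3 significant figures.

0.538

The effusion rate of species i is ∝ p_i/√M_i ∝ n_i/√M_i.
So x_CH₄ in the escaping gas = (n_CH₄/√M_CH₄) / Σ(n_i/√M_i)
= (2.10/√16.04) / (2.10/√16.04 + 2.30/√26.04) = 0.5243/(0.5243 + 0.4507) = 0.538.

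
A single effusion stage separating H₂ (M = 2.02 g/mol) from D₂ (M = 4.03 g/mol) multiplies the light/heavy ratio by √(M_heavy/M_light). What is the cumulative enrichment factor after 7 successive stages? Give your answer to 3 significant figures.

11.2

After 7 stages the ratio has grown by (√(4.03/2.02))^7 = (4.03/2.02)^(7/2).
= 1.99505^(7/2) = 11.2.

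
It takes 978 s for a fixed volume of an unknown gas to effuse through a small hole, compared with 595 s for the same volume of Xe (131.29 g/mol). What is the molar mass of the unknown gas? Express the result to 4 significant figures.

354.7 g/mol

Since effusion rate ∝ 1/√M, t_X/t_Xe = √(M_X/M_Xe).
978/595 = 1.644 = √(M_X/131.29)
M_X = 131.29 × 1.644² = 131.29 × 2.702 = 354.7 g/mol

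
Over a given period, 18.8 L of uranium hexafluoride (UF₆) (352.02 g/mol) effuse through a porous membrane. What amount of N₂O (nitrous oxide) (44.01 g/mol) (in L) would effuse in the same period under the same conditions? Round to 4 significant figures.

53.17 L

Since effusion rate ∝ 1/√M, rate_N₂O/rate_UF₆ = √(M_UF₆/M_N₂O) = √(352.02/44.01) = √7.999 = 2.828.
So the volume for N₂O is 18.8 × 2.828 = 53.17 L.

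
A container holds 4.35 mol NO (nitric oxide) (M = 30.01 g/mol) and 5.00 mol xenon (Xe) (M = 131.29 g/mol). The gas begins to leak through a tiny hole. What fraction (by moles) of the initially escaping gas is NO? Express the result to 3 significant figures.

Each component's effusion rate ∝ (its partial pressure)·(1/√M) ∝ n_i/√M_i.
Mole fraction of NO in the effusate = (n_NO/√M_NO) / (n_NO/√M_NO + n_Xe/√M_Xe)
= (4.35/√30.01) / (4.35/√30.01 + 5.00/√131.29) = 0.7941/(0.7941 + 0.4364) = 0.645.

0.645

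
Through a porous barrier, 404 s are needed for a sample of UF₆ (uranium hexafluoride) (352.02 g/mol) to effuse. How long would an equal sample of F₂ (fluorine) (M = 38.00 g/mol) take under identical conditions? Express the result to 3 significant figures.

133 s

By Graham's law, t_F₂/t_UF₆ = √(M_F₂/M_UF₆) = √(38.00/352.02) = √0.1079 = 0.3286.
So the time for F₂ is 404 × 0.3286 = 133 s.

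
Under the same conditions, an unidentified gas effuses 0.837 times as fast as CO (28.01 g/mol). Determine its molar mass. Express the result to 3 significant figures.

40.0 g/mol

Since effusion rate ∝ 1/√M, rate_X/rate_CO = √(M_CO/M_X).
0.837 = √(28.01/M_X)
M_X = 28.01 / 0.837² = 28.01 / 0.7006 = 40.0 g/mol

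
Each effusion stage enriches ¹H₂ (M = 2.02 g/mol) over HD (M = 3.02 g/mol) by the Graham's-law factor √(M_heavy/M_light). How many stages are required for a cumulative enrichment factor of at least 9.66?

12

Single-stage factor α = √(3.02/2.02), so ln α = ½ ln(1.49505) = 0.2011.
Need α^N ≥ 9.66 ⇒ N ≥ ln(9.66) / ln α = 2.268 / 0.2011 = 11.28.
Rounding up, N = 12 stages.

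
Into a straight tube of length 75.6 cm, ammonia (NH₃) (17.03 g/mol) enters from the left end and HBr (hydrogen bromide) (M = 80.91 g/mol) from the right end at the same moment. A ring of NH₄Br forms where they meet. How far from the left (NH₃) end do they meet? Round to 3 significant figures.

The fronts meet when d_NH₃ + d_HBr = L with d_NH₃/d_HBr = √(M_HBr/M_NH₃) (Graham's law). Here √(M_HBr/M_NH₃) = √(80.91/17.03) = 2.180.
With d_NH₃ + d_HBr = 75.6 cm, d_HBr = 75.6/(1 + 2.180) = 23.78 cm.
d_NH₃ = 75.6 − 23.78 = 51.8 cm.

51.8 cm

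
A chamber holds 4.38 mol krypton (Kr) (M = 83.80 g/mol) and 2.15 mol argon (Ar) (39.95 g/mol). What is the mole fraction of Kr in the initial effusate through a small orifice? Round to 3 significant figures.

0.584

The effusion rate of species i is ∝ p_i/√M_i ∝ n_i/√M_i.
x_Kr(eff) = (n_Kr/√M_Kr) / (n_Kr/√M_Kr + n_Ar/√M_Ar)
= (4.38/√83.80) / (4.38/√83.80 + 2.15/√39.95) = 0.4785/(0.4785 + 0.3402) = 0.584.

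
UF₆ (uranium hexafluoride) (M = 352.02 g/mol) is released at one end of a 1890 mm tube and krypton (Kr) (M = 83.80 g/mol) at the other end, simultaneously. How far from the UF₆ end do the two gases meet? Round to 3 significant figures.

Distances travelled in equal time are proportional to diffusion rates, so d_UF₆/d_Kr = √(M_Kr/M_UF₆) = √(83.80/352.02) = 0.4879.
With d_UF₆ + d_Kr = 1890 mm, d_Kr = 1890/(1 + 0.4879) = 1270 mm.
d_UF₆ = 1890 − 1270 = 620 mm.

620 mm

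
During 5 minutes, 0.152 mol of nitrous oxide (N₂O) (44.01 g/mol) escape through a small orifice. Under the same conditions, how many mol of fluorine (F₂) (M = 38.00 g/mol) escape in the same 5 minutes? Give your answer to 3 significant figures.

0.164 mol

Since effusion rate ∝ 1/√M, rate_F₂/rate_N₂O = √(M_N₂O/M_F₂) = √(44.01/38.00) = √1.158 = 1.076.
So the amount for F₂ is 0.152 × 1.076 = 0.164 mol.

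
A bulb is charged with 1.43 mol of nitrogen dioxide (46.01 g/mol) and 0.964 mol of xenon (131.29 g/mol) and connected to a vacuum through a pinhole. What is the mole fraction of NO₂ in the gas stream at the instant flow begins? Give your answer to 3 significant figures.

0.715

Each component's effusion rate ∝ (its partial pressure)·(1/√M) ∝ n_i/√M_i.
So x_NO₂ in the escaping gas = (n_NO₂/√M_NO₂) / Σ(n_i/√M_i)
= (1.43/√46.01) / (1.43/√46.01 + 0.964/√131.29) = 0.2108/(0.2108 + 0.08413) = 0.715.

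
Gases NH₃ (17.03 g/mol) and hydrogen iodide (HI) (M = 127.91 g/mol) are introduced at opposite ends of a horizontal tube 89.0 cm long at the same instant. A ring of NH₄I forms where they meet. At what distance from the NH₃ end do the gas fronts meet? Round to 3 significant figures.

65.2 cm

Distances travelled in equal time are proportional to diffusion rates, so d_NH₃/d_HI = √(M_HI/M_NH₃) = √(127.91/17.03) = 2.741.
With d_NH₃ + d_HI = 89.0 cm, d_HI = 89.0/(1 + 2.741) = 23.79 cm.
d_NH₃ = 89.0 − 23.79 = 65.2 cm.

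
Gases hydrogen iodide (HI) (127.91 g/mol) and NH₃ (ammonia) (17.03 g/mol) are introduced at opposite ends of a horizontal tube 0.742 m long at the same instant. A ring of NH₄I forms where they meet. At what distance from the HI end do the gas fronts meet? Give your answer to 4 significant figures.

0.1984 m

Graham's law gives d_HI/d_NH₃ = rate_HI/rate_NH₃ = √(M_NH₃/M_HI) = √(17.03/127.91) = 0.3649.
With d_HI + d_NH₃ = 0.742 m, d_NH₃ = 0.742/(1 + 0.3649) = 0.5436 m.
d_HI = 0.742 − 0.5436 = 0.1984 m.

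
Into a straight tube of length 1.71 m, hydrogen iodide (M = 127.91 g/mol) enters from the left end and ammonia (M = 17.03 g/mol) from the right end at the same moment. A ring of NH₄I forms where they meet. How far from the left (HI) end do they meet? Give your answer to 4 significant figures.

0.4571 m

The fronts meet when d_HI + d_NH₃ = L with d_HI/d_NH₃ = √(M_NH₃/M_HI) (Graham's law). Here √(M_NH₃/M_HI) = √(17.03/127.91) = 0.3649.
With d_HI + d_NH₃ = 1.71 m, d_NH₃ = 1.71/(1 + 0.3649) = 1.253 m.
d_HI = 1.71 − 1.253 = 0.4571 m.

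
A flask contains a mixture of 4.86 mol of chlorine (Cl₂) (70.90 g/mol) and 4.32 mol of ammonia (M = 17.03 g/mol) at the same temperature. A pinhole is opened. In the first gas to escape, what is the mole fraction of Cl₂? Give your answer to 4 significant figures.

The effusion rate of species i is ∝ p_i/√M_i ∝ n_i/√M_i.
Mole fraction of Cl₂ in the effusate = (n_Cl₂/√M_Cl₂) / (n_Cl₂/√M_Cl₂ + n_NH₃/√M_NH₃)
= (4.86/√70.90) / (4.86/√70.90 + 4.32/√17.03) = 0.5772/(0.5772 + 1.047) = 0.3554.

0.3554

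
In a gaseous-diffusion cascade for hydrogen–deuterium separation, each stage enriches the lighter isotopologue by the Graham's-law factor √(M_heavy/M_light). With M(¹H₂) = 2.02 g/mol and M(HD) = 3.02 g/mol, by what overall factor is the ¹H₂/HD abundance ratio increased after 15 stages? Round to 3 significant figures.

20.4

Overall factor = α^15 with α = √(3.02/2.02), i.e. (3.02/2.02)^(15/2).
= 1.49505^(15/2) = 20.4.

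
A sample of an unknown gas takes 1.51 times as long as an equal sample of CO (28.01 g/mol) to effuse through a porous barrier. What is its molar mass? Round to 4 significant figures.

By Graham's law, t_X/t_CO = √(M_X/M_CO).
1.51 = √(M_X/28.01)
M_X = 28.01 × 1.51² = 28.01 × 2.280 = 63.87 g/mol

63.87 g/mol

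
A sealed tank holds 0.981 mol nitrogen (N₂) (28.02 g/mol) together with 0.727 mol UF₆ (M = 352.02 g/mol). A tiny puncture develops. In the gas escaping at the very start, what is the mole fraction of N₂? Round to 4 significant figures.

0.8271

The effusion rate of species i is ∝ p_i/√M_i ∝ n_i/√M_i.
So x_N₂ in the escaping gas = (n_N₂/√M_N₂) / Σ(n_i/√M_i)
= (0.981/√28.02) / (0.981/√28.02 + 0.727/√352.02) = 0.1853/(0.1853 + 0.03875) = 0.8271.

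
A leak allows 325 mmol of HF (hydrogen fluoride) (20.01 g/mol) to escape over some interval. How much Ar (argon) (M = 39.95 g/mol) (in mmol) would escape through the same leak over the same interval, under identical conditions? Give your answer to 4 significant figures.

Since effusion rate ∝ 1/√M, rate_Ar/rate_HF = √(M_HF/M_Ar) = √(20.01/39.95) = √0.5009 = 0.7077.
So the amount for Ar is 325 × 0.7077 = 230.0 mmol.

230.0 mmol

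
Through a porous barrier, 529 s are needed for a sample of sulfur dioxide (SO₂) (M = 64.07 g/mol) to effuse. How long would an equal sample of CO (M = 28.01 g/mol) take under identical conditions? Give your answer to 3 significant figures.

Since effusion rate ∝ 1/√M, t_CO/t_SO₂ = √(M_CO/M_SO₂) = √(28.01/64.07) = √0.4372 = 0.6612.
So the time for CO is 529 × 0.6612 = 350 s.

350 s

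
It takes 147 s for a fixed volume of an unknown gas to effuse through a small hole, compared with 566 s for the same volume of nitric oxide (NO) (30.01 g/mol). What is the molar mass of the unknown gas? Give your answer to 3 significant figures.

Using Graham's law: t_X/t_NO = √(M_X/M_NO).
147/566 = 0.2597 = √(M_X/30.01)
M_X = 30.01 × 0.2597² = 30.01 × 0.06745 = 2.02 g/mol

2.02 g/mol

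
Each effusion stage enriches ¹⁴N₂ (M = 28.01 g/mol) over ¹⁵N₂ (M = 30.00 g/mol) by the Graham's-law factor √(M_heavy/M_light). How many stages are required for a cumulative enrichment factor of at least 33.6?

Per stage α = (30.00/28.01)^(1/2) = 1.07105^0.5, giving ln α = 0.03432.
Need α^N ≥ 33.6 ⇒ N ≥ ln(33.6) / ln α = 3.515 / 0.03432 = 102.41.
Rounding up, N = 103 stages.

103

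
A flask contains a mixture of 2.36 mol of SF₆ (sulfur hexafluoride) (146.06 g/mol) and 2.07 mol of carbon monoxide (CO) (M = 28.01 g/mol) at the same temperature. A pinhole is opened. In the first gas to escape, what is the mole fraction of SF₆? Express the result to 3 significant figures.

0.333

Rate_i ∝ x_i/√M_i (Graham's law weighted by mole fraction), so the effusate composition follows n_i/√M_i.
Mole fraction of SF₆ in the effusate = (n_SF₆/√M_SF₆) / (n_SF₆/√M_SF₆ + n_CO/√M_CO)
= (2.36/√146.06) / (2.36/√146.06 + 2.07/√28.01) = 0.1953/(0.1953 + 0.3911) = 0.333.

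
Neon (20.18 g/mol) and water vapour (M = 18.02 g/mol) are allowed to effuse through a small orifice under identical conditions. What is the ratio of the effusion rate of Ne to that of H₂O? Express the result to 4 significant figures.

0.9450

Using Graham's law: rate_Ne/rate_H₂O = √(M_H₂O/M_Ne) = √(18.02/20.18) = √0.8930 = 0.9450.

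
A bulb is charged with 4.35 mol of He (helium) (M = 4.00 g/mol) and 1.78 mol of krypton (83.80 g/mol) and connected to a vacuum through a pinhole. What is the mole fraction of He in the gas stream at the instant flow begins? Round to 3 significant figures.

0.918

Rate_i ∝ x_i/√M_i (Graham's law weighted by mole fraction), so the effusate composition follows n_i/√M_i.
x_He(eff) = (n_He/√M_He) / (n_He/√M_He + n_Kr/√M_Kr)
= (4.35/√4.00) / (4.35/√4.00 + 1.78/√83.80) = 2.175/(2.175 + 0.1944) = 0.918.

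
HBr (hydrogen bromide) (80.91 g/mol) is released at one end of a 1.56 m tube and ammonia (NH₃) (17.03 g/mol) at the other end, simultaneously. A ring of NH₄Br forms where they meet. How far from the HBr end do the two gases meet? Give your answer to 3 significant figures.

0.491 m

The fronts meet when d_HBr + d_NH₃ = L with d_HBr/d_NH₃ = √(M_NH₃/M_HBr) (Graham's law). Here √(M_NH₃/M_HBr) = √(17.03/80.91) = 0.4588.
With d_HBr + d_NH₃ = 1.56 m, d_NH₃ = 1.56/(1 + 0.4588) = 1.069 m.
d_HBr = 1.56 − 1.069 = 0.491 m.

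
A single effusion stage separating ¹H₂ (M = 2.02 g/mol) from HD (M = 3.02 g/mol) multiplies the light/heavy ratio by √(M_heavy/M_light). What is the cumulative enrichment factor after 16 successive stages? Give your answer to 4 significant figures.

24.96

Overall factor = α^16 with α = √(3.02/2.02), i.e. (3.02/2.02)^(16/2).
= 1.49505^8 = 24.96.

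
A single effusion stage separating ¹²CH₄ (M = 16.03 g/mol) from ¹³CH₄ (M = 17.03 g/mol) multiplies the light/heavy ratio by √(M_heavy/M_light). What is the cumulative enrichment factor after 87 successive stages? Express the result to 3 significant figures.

Overall factor = α^87 with α = √(17.03/16.03), i.e. (17.03/16.03)^(87/2).
= 1.06238^(87/2) = 13.9.

13.9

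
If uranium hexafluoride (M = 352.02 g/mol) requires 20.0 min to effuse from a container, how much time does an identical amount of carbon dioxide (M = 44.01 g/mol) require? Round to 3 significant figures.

7.07 min

By Graham's law, t_CO₂/t_UF₆ = √(M_CO₂/M_UF₆) = √(44.01/352.02) = √0.1250 = 0.3536.
So the time for CO₂ is 20.0 × 0.3536 = 7.07 min.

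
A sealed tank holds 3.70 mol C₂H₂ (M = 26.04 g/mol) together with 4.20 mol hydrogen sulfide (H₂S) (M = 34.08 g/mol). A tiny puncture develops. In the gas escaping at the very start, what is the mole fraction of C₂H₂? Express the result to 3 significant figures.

0.502

Effusion rate of each component ∝ n_i/√M_i (partial pressure × 1/√M).
Mole fraction of C₂H₂ in the effusate = (n_C₂H₂/√M_C₂H₂) / (n_C₂H₂/√M_C₂H₂ + n_H₂S/√M_H₂S)
= (3.70/√26.04) / (3.70/√26.04 + 4.20/√34.08) = 0.7251/(0.7251 + 0.7194) = 0.502.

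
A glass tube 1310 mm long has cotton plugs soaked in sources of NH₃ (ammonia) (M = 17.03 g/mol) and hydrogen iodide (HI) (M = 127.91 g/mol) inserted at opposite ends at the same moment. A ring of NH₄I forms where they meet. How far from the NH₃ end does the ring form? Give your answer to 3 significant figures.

In equal time, each gas travels a distance ∝ its rate ∝ 1/√M, so d_NH₃/d_HI = √(M_HI/M_NH₃) = √(127.91/17.03) = 2.741.
With d_NH₃ + d_HI = 1310 mm, d_HI = 1310/(1 + 2.741) = 350.2 mm.
d_NH₃ = 1310 − 350.2 = 960 mm.

960 mm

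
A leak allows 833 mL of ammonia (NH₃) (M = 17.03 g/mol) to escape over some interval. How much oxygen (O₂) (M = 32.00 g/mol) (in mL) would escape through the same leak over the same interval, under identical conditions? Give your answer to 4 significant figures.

607.7 mL

Graham's law gives rate_O₂/rate_NH₃ = √(M_NH₃/M_O₂) = √(17.03/32.00) = √0.5322 = 0.7295.
So the volume for O₂ is 833 × 0.7295 = 607.7 mL.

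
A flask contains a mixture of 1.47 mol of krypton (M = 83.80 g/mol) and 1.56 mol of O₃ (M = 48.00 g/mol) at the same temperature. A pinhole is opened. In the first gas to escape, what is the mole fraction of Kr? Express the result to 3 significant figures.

The effusion rate of species i is ∝ p_i/√M_i ∝ n_i/√M_i.
x_Kr(eff) = (n_Kr/√M_Kr) / (n_Kr/√M_Kr + n_O₃/√M_O₃)
= (1.47/√83.80) / (1.47/√83.80 + 1.56/√48.00) = 0.1606/(0.1606 + 0.2252) = 0.416.

0.416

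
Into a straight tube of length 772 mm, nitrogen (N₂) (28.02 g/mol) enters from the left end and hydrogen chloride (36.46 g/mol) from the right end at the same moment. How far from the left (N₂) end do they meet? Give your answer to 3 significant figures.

Distances travelled in equal time are proportional to diffusion rates, so d_N₂/d_HCl = √(M_HCl/M_N₂) = √(36.46/28.02) = 1.141.
With d_N₂ + d_HCl = 772 mm, d_HCl = 772/(1 + 1.141) = 360.6 mm.
d_N₂ = 772 − 360.6 = 411 mm.

411 mm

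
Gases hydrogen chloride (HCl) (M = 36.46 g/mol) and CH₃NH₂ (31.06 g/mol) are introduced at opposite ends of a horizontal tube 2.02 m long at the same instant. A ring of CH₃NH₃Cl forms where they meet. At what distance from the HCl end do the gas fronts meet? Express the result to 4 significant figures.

0.9695 m

Distances travelled in equal time are proportional to diffusion rates, so d_HCl/d_CH₃NH₂ = √(M_CH₃NH₂/M_HCl) = √(31.06/36.46) = 0.9230.
With d_HCl + d_CH₃NH₂ = 2.02 m, d_CH₃NH₂ = 2.02/(1 + 0.9230) = 1.050 m.
d_HCl = 2.02 − 1.050 = 0.9695 m.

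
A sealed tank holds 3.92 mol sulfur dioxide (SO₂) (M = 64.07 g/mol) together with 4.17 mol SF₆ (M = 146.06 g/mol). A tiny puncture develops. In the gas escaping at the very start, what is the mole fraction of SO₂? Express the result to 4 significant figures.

0.5867

Effusion rate of each component ∝ n_i/√M_i (partial pressure × 1/√M).
So x_SO₂ in the escaping gas = (n_SO₂/√M_SO₂) / Σ(n_i/√M_i)
= (3.92/√64.07) / (3.92/√64.07 + 4.17/√146.06) = 0.4897/(0.4897 + 0.3450) = 0.5867.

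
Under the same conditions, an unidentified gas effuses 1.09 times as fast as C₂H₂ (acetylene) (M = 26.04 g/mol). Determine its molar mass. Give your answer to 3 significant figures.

21.9 g/mol

Graham's law gives rate_X/rate_C₂H₂ = √(M_C₂H₂/M_X).
1.09 = √(26.04/M_X)
M_X = 26.04 / 1.09² = 26.04 / 1.188 = 21.9 g/mol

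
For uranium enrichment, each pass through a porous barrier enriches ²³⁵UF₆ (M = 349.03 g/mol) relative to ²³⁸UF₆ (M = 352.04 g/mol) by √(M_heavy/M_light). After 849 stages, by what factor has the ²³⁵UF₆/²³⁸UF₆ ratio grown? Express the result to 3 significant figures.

38.3

The single-stage factor is √(M_heavy/M_light), so 849 stages give [√(352.04/349.03)]^849 = (352.04/349.03)^(849/2).
= 1.00862^(849/2) = 38.3.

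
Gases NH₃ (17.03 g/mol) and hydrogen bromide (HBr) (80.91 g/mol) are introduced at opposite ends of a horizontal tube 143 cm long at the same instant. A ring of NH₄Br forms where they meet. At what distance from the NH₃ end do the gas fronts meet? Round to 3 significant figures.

Distances travelled in equal time are proportional to diffusion rates, so d_NH₃/d_HBr = √(M_HBr/M_NH₃) = √(80.91/17.03) = 2.180.
With d_NH₃ + d_HBr = 143 cm, d_HBr = 143/(1 + 2.180) = 44.97 cm.
d_NH₃ = 143 − 44.97 = 98.0 cm.

98.0 cm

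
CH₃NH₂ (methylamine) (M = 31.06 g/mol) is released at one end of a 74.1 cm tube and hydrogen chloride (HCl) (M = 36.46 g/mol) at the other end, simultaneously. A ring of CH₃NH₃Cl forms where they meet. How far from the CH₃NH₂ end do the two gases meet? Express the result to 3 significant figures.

The fronts meet when d_CH₃NH₂ + d_HCl = L with d_CH₃NH₂/d_HCl = √(M_HCl/M_CH₃NH₂) (Graham's law). Here √(M_HCl/M_CH₃NH₂) = √(36.46/31.06) = 1.083.
With d_CH₃NH₂ + d_HCl = 74.1 cm, d_HCl = 74.1/(1 + 1.083) = 35.57 cm.
d_CH₃NH₂ = 74.1 − 35.57 = 38.5 cm.

38.5 cm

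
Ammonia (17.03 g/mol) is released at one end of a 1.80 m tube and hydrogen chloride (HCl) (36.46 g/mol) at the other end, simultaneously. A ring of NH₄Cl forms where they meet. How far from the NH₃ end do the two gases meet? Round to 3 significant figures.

1.07 m

Distances travelled in equal time are proportional to diffusion rates, so d_NH₃/d_HCl = √(M_HCl/M_NH₃) = √(36.46/17.03) = 1.463.
With d_NH₃ + d_HCl = 1.80 m, d_HCl = 1.80/(1 + 1.463) = 0.7308 m.
d_NH₃ = 1.80 − 0.7308 = 1.07 m.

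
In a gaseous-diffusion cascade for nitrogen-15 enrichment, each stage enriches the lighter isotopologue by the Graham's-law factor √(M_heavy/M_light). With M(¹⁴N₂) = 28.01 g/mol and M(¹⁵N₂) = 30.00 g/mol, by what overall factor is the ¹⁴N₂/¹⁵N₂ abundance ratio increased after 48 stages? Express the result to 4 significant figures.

5.193

Each stage multiplies the ratio by α = √(30.00/28.01), so after 48 stages the overall factor is α^48 = (30.00/28.01)^(48/2).
= 1.07105^24 = 5.193.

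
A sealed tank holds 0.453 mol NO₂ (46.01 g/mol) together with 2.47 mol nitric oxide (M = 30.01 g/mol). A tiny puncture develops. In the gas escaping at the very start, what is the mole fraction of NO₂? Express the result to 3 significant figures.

0.129

Rate_i ∝ x_i/√M_i (Graham's law weighted by mole fraction), so the effusate composition follows n_i/√M_i.
x_NO₂(eff) = (n_NO₂/√M_NO₂) / (n_NO₂/√M_NO₂ + n_NO/√M_NO)
= (0.453/√46.01) / (0.453/√46.01 + 2.47/√30.01) = 0.06678/(0.06678 + 0.4509) = 0.129.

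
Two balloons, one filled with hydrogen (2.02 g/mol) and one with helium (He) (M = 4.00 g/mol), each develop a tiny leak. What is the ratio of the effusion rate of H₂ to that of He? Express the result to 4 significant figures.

1.407

Graham's law gives rate_H₂/rate_He = √(M_He/M_H₂) = √(4.00/2.02) = √1.980 = 1.407.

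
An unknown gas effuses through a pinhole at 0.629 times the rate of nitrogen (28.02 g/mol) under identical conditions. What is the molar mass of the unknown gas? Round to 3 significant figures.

70.8 g/mol

Graham's law gives rate_X/rate_N₂ = √(M_N₂/M_X).
0.629 = √(28.02/M_X)
M_X = 28.02 / 0.629² = 28.02 / 0.3956 = 70.8 g/mol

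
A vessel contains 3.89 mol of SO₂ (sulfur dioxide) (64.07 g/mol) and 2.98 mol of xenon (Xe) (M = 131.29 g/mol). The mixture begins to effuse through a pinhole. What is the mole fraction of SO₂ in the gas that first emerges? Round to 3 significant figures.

0.651

Each component's effusion rate ∝ (its partial pressure)·(1/√M) ∝ n_i/√M_i.
So x_SO₂ in the escaping gas = (n_SO₂/√M_SO₂) / Σ(n_i/√M_i)
= (3.89/√64.07) / (3.89/√64.07 + 2.98/√131.29) = 0.4860/(0.4860 + 0.2601) = 0.651.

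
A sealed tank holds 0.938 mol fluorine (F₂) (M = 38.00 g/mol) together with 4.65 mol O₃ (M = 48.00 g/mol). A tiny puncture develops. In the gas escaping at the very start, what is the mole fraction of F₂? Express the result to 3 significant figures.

The effusion rate of species i is ∝ p_i/√M_i ∝ n_i/√M_i.
Mole fraction of F₂ in the effusate = (n_F₂/√M_F₂) / (n_F₂/√M_F₂ + n_O₃/√M_O₃)
= (0.938/√38.00) / (0.938/√38.00 + 4.65/√48.00) = 0.1522/(0.1522 + 0.6712) = 0.185.

0.185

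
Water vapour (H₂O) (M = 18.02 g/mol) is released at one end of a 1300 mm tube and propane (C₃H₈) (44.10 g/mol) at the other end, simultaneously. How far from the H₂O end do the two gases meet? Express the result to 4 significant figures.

Distances travelled in equal time are proportional to diffusion rates, so d_H₂O/d_C₃H₈ = √(M_C₃H₈/M_H₂O) = √(44.10/18.02) = 1.564.
With d_H₂O + d_C₃H₈ = 1300 mm, d_C₃H₈ = 1300/(1 + 1.564) = 506.9 mm.
d_H₂O = 1300 − 506.9 = 793.1 mm.

793.1 mm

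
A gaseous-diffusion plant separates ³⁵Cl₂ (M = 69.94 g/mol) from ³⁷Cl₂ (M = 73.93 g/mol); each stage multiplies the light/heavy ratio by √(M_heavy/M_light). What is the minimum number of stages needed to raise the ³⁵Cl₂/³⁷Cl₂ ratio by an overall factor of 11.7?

With α = √(73.93/69.94) per stage, ln α = ½ ln(1.05705) = 0.02774.
Need α^N ≥ 11.7 ⇒ N ≥ ln(11.7) / ln α = 2.460 / 0.02774 = 88.66.
So at least 89 stages are needed.

89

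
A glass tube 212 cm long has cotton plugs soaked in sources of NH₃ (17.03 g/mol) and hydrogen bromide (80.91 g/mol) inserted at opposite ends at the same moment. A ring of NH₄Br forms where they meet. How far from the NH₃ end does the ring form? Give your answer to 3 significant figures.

145 cm

The fronts meet when d_NH₃ + d_HBr = L with d_NH₃/d_HBr = √(M_HBr/M_NH₃) (Graham's law). Here √(M_HBr/M_NH₃) = √(80.91/17.03) = 2.180.
With d_NH₃ + d_HBr = 212 cm, d_HBr = 212/(1 + 2.180) = 66.67 cm.
d_NH₃ = 212 − 66.67 = 145 cm.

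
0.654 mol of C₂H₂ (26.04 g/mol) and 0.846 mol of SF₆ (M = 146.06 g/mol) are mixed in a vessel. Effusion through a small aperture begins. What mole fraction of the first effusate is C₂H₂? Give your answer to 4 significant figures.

Rate_i ∝ x_i/√M_i (Graham's law weighted by mole fraction), so the effusate composition follows n_i/√M_i.
So x_C₂H₂ in the escaping gas = (n_C₂H₂/√M_C₂H₂) / Σ(n_i/√M_i)
= (0.654/√26.04) / (0.654/√26.04 + 0.846/√146.06) = 0.1282/(0.1282 + 0.07000) = 0.6467.

0.6467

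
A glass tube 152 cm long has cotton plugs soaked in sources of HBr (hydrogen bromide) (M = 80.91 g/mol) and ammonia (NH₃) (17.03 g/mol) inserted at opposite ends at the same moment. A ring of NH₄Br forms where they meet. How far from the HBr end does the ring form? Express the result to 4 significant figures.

The fronts meet when d_HBr + d_NH₃ = L with d_HBr/d_NH₃ = √(M_NH₃/M_HBr) (Graham's law). Here √(M_NH₃/M_HBr) = √(17.03/80.91) = 0.4588.
With d_HBr + d_NH₃ = 152 cm, d_NH₃ = 152/(1 + 0.4588) = 104.2 cm.
d_HBr = 152 − 104.2 = 47.80 cm.

47.80 cm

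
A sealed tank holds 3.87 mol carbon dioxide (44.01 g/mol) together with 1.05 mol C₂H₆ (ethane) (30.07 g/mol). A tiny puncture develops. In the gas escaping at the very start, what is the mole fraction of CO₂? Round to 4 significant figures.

0.7529

Each component's effusion rate ∝ (its partial pressure)·(1/√M) ∝ n_i/√M_i.
Mole fraction of CO₂ in the effusate = (n_CO₂/√M_CO₂) / (n_CO₂/√M_CO₂ + n_C₂H₆/√M_C₂H₆)
= (3.87/√44.01) / (3.87/√44.01 + 1.05/√30.07) = 0.5834/(0.5834 + 0.1915) = 0.7529.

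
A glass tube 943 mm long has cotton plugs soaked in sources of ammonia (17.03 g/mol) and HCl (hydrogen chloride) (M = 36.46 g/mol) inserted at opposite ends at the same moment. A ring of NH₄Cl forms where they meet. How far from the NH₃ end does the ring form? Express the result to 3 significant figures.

In equal time, each gas travels a distance ∝ its rate ∝ 1/√M, so d_NH₃/d_HCl = √(M_HCl/M_NH₃) = √(36.46/17.03) = 1.463.
With d_NH₃ + d_HCl = 943 mm, d_HCl = 943/(1 + 1.463) = 382.8 mm.
d_NH₃ = 943 − 382.8 = 560 mm.

560 mm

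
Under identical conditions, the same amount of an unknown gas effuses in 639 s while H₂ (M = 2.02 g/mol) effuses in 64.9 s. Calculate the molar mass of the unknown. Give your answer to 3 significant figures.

By Graham's law, t_X/t_H₂ = √(M_X/M_H₂).
639/64.9 = 9.846 = √(M_X/2.02)
M_X = 2.02 × 9.846² = 2.02 × 96.94 = 196 g/mol

196 g/mol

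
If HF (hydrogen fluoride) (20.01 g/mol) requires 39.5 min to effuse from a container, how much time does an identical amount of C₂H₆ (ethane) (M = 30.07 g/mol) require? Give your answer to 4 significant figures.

48.42 min

Using Graham's law: t_C₂H₆/t_HF = √(M_C₂H₆/M_HF) = √(30.07/20.01) = √1.503 = 1.226.
So the time for C₂H₆ is 39.5 × 1.226 = 48.42 min.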